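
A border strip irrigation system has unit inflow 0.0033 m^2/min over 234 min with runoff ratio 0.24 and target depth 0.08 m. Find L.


L = q*t/((1+r)*Z)
L = 0.0033*234/((1+0.24)*0.08)
L = 0.7722/0.0992

7.7843 m


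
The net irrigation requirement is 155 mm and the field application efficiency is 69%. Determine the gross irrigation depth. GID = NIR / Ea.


Ea = 69% = 0.69
GID = NIR / Ea = 155 / 0.69 = 224.6377 mm

224.6377 mm


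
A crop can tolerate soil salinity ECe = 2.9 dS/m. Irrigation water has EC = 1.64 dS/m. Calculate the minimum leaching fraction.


LR = ECiw / (5*ECe - ECiw)
LR = 1.64 / (5*2.9 - 1.64)
LR = 1.64 / 12.8600

0.1275


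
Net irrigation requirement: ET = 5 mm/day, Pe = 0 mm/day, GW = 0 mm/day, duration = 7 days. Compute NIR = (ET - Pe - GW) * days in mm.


Daily deficit = ET - Pe - GW = 5 - 0 - 0 = 5 mm/day
NIR = 5 * 7 = 35 mm

35.0000 mm


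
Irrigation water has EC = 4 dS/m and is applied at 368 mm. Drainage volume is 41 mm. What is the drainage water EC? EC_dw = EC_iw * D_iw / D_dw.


EC_dw = EC_iw * D_iw / D_dw
EC_dw = 4 * 368 / 41
EC_dw = 1472 / 41

35.9024 dS/m


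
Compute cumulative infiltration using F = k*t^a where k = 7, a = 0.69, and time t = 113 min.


F = k * t^a = 7 * 113^0.69
F = 7 * 26.099016

182.6931 mm


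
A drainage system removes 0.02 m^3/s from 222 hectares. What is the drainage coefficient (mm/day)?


DC = Q * 86400 / (A * 10000) * 1000
DC = 0.02 * 86400 / (222 * 10000) * 1000
DC = 1728000.0000 / 2220000

0.7784 mm/day


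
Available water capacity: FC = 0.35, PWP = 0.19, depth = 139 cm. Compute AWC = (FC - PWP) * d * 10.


AWC = (FC - PWP) * d * 10
AWC = (0.35 - 0.19) * 139 * 10
AWC = 0.1600 * 139 * 10

222.4000 mm


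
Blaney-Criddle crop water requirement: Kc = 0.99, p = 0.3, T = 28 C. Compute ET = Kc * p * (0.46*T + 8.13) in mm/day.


ET = Kc * p * (0.46*T + 8.13)
ET = 0.99 * 0.3 * (0.46*28 + 8.13)
ET = 0.99 * 0.3 * 21.0100

6.2400 mm/day


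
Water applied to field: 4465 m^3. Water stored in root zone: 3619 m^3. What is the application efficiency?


Ea = V_root / V_field * 100 = 3619 / 4465 * 100 = 81.0526%

81.0526 %


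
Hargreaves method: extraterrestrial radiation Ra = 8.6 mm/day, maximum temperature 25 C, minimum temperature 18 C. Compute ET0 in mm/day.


Tmean = (Tmax + Tmin)/2 = (25 + 18)/2 = 21.5
ET0 = 0.0023 * 8.6 * (21.5 + 17.8) * sqrt(25 - 18)
ET0 = 0.0023 * 8.6 * 39.3 * 2.645751

2.0567 mm/day


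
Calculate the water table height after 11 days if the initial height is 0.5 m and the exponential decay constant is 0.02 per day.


m = m0 * exp(-k*t)
m = 0.5 * exp(-0.02 * 11)
m = 0.5 * exp(-0.2200)

0.4013 m


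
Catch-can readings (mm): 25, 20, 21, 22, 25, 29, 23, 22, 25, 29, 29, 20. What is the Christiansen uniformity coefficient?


mean = 24.166667 mm
MAD = 2.833333 mm
CU = (1 - 2.833333/24.166667)*100

88.2759 %


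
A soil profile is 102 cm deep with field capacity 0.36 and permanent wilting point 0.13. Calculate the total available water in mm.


AWC = (FC - PWP) * d * 10
AWC = (0.36 - 0.13) * 102 * 10
AWC = 0.2300 * 102 * 10

234.6000 mm


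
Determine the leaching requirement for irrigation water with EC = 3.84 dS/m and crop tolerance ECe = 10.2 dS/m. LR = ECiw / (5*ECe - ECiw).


LR = ECiw / (5*ECe - ECiw)
LR = 3.84 / (5*10.2 - 3.84)
LR = 3.84 / 47.1600

0.0814


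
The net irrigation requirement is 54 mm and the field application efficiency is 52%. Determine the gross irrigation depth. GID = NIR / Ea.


Ea = 52% = 0.52
GID = NIR / Ea = 54 / 0.52 = 103.8462 mm

103.8462 mm


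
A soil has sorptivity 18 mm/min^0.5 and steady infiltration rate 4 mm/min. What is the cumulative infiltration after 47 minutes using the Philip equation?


F = S*sqrt(t) + A*t
F = 18*sqrt(47) + 4*47
F = 18*6.855655 + 188

311.4018 mm


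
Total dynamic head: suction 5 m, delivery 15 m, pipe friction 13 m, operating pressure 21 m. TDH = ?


TDH = Hs + Hd + hf + Hp = 5 + 15 + 13 + 21 = 54

54 m


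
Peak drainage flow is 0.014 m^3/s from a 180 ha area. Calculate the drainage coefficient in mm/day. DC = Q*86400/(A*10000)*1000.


DC = Q * 86400 / (A * 10000) * 1000
DC = 0.014 * 86400 / (180 * 10000) * 1000
DC = 1209600.0000 / 1800000

0.6720 mm/day


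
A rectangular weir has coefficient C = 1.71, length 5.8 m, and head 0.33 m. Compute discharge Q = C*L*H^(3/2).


Q = C * L * H^(3/2) = 1.71 * 5.8 * 0.33^1.5 = 1.71 * 5.8 * 0.189571

1.8802 m^3/s


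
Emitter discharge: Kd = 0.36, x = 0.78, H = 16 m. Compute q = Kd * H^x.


q = Kd * H^x = 0.36 * 16^0.78 = 0.36 * 8.693879

3.1298 L/h


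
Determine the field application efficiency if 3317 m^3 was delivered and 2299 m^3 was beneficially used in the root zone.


Ea = V_root / V_field * 100 = 2299 / 3317 * 100 = 69.3096%

69.3096 %


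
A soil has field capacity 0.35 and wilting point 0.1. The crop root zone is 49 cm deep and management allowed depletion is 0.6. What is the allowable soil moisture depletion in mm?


SMD = (FC - PWP) * d * MAD * 10
SMD = (0.35 - 0.1) * 49 * 0.6 * 10
SMD = 0.2500 * 49 * 0.6 * 10

73.5000 mm


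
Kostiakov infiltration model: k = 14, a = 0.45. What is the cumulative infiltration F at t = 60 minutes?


F = k * t^a = 14 * 60^0.45
F = 14 * 6.312016

88.3682 mm


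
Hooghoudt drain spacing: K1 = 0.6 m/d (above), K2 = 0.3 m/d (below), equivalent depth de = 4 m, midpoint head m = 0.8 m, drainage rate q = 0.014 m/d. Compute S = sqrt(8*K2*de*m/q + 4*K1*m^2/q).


S^2 = 8*K2*de*m/q + 4*K1*m^2/q
S^2 = 8*0.3*4*0.8/0.014 + 4*0.6*0.8^2/0.014
S = sqrt(658.2857)

25.6571 m


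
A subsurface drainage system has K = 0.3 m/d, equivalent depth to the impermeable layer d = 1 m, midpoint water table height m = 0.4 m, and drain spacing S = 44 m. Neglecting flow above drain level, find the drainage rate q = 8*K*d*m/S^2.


q = 8*K*d*m/S^2
q = 8*0.3*1*0.4/44^2
q = 0.9600 / 1936

4.9587e-04 m/d


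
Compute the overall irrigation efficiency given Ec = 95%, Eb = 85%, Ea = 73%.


Ec = 0.95, Eb = 0.85, Ea = 0.73
E = 0.95 * 0.85 * 0.73 * 100 = 58.9475%

58.9475 %


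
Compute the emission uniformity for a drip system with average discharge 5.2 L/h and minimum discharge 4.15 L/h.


EU = (q_min/q_avg)*100 = (4.15/5.2)*100 = 79.8077%

79.8077 %


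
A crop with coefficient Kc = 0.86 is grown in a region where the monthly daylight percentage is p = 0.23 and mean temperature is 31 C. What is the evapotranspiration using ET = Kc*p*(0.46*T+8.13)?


ET = Kc * p * (0.46*T + 8.13)
ET = 0.86 * 0.23 * (0.46*31 + 8.13)
ET = 0.86 * 0.23 * 22.3900

4.4287 mm/day


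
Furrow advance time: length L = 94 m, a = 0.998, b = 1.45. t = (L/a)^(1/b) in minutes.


t = (L/a)^(1/b)
t = (94/0.998)^(1/1.45)
t = 94.188377^(1/1.45)

22.9815 min


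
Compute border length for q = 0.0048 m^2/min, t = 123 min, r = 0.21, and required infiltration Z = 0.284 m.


L = q*t/((1+r)*Z)
L = 0.0048*123/((1+0.21)*0.284)
L = 0.5904/0.34364

1.7181 m


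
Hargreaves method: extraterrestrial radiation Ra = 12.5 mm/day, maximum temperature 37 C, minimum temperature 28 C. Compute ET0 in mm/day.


Tmean = (Tmax + Tmin)/2 = (37 + 28)/2 = 32.5
ET0 = 0.0023 * 12.5 * (32.5 + 17.8) * sqrt(37 - 28)
ET0 = 0.0023 * 12.5 * 50.3 * 3.000000

4.3384 mm/day


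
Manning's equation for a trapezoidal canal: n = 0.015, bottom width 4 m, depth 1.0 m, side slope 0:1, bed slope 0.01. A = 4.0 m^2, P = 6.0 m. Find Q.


R = A/P = 4.0/6.0 = 0.666667
Q = (1/0.015) * 4.0 * 0.666667^(2/3) * 0.01^0.5

20.3505 m^3/s


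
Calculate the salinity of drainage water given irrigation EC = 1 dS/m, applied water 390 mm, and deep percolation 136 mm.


EC_dw = EC_iw * D_iw / D_dw
EC_dw = 1 * 390 / 136
EC_dw = 390 / 136

2.8676 dS/m


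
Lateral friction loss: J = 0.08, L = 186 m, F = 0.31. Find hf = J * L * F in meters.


hf = J * L * F = 0.08 * 186 * 0.31 = 4.6128 m

4.6128 m


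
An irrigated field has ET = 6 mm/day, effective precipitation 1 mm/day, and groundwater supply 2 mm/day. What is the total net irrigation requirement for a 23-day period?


Daily deficit = ET - Pe - GW = 6 - 1 - 2 = 3 mm/day
NIR = 3 * 23 = 69 mm

69.0000 mm


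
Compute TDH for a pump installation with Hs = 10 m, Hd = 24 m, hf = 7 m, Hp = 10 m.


TDH = Hs + Hd + hf + Hp = 10 + 24 + 7 + 10 = 51

51 m


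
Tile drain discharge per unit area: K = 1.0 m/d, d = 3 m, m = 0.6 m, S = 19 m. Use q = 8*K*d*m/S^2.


q = 8*K*d*m/S^2
q = 8*1.0*3*0.6/19^2
q = 14.4000 / 361

0.0399 m/d


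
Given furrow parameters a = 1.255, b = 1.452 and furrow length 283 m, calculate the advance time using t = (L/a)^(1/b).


t = (L/a)^(1/b)
t = (283/1.255)^(1/1.452)
t = 225.498008^(1/1.452)

41.7467 min


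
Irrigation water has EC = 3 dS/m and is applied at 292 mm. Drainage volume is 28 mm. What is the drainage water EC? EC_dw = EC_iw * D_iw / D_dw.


EC_dw = EC_iw * D_iw / D_dw
EC_dw = 3 * 292 / 28
EC_dw = 876 / 28

31.2857 dS/m


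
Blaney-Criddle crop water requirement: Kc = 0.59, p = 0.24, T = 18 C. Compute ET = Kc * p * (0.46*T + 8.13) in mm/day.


ET = Kc * p * (0.46*T + 8.13)
ET = 0.59 * 0.24 * (0.46*18 + 8.13)
ET = 0.59 * 0.24 * 16.4100

2.3237 mm/day


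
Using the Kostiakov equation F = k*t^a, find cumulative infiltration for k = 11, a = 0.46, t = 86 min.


F = k * t^a = 11 * 86^0.46
F = 11 * 7.760135

85.3615 mm


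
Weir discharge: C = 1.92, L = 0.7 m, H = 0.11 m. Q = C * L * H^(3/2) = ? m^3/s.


Q = C * L * H^(3/2) = 1.92 * 0.7 * 0.11^1.5 = 1.92 * 0.7 * 0.036483

0.0490 m^3/s


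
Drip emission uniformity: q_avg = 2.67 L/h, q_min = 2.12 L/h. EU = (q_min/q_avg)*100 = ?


EU = (q_min/q_avg)*100 = (2.12/2.67)*100 = 79.4007%

79.4007 %


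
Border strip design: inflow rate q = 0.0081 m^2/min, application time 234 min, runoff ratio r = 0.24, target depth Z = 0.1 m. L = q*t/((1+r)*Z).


L = q*t/((1+r)*Z)
L = 0.0081*234/((1+0.24)*0.1)
L = 1.8954/0.124

15.2855 m


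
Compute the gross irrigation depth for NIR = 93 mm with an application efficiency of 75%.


Ea = 75% = 0.75
GID = NIR / Ea = 93 / 0.75 = 124.0000 mm

124.0000 mm


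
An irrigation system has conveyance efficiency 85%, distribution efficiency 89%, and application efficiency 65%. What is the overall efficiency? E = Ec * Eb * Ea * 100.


Ec = 0.85, Eb = 0.89, Ea = 0.65
E = 0.85 * 0.89 * 0.65 * 100 = 49.1725%

49.1725 %


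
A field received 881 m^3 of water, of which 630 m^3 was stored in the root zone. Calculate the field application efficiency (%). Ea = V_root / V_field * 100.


Ea = V_root / V_field * 100 = 630 / 881 * 100 = 71.5096%

71.5096 %


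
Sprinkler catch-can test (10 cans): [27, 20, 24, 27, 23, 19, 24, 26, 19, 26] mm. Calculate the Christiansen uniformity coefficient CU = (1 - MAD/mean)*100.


mean = 23.500000 mm
MAD = 2.600000 mm
CU = (1 - 2.600000/23.500000)*100

88.9362 %


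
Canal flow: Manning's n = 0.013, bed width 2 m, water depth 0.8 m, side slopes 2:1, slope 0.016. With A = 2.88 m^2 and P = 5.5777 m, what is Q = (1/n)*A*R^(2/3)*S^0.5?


R = A/P = 2.88/5.5777 = 0.516342
Q = (1/0.013) * 2.88 * 0.516342^(2/3) * 0.016^0.5

18.0357 m^3/s


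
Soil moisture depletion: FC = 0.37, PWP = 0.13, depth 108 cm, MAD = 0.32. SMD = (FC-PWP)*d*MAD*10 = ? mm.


SMD = (FC - PWP) * d * MAD * 10
SMD = (0.37 - 0.13) * 108 * 0.32 * 10
SMD = 0.2400 * 108 * 0.32 * 10

82.9440 mm


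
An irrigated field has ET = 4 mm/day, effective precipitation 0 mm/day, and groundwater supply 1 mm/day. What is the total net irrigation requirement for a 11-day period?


Daily deficit = ET - Pe - GW = 4 - 0 - 1 = 3 mm/day
NIR = 3 * 11 = 33 mm

33.0000 mm


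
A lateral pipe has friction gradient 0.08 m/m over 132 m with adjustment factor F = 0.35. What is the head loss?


hf = J * L * F = 0.08 * 132 * 0.35 = 3.6960 m

3.6960 m


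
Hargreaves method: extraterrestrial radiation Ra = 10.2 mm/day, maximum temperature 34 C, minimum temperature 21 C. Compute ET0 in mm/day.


Tmean = (Tmax + Tmin)/2 = (34 + 21)/2 = 27.5
ET0 = 0.0023 * 10.2 * (27.5 + 17.8) * sqrt(34 - 21)
ET0 = 0.0023 * 10.2 * 45.3 * 3.605551

3.8318 mm/day


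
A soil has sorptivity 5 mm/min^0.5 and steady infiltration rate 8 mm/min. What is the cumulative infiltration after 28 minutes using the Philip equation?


F = S*sqrt(t) + A*t
F = 5*sqrt(28) + 8*28
F = 5*5.291503 + 224

250.4575 mm


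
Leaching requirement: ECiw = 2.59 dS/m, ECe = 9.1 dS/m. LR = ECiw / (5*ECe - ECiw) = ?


LR = ECiw / (5*ECe - ECiw)
LR = 2.59 / (5*9.1 - 2.59)
LR = 2.59 / 42.9100

0.0604


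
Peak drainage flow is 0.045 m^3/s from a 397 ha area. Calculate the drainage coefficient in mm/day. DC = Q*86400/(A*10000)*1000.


DC = Q * 86400 / (A * 10000) * 1000
DC = 0.045 * 86400 / (397 * 10000) * 1000
DC = 3888000.0000 / 3970000

0.9793 mm/day


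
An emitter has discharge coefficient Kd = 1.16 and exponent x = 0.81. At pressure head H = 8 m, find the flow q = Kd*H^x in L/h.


q = Kd * H^x = 1.16 * 8^0.81 = 1.16 * 5.388934

6.2512 L/h


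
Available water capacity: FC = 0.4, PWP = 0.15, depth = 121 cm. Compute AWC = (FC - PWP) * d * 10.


AWC = (FC - PWP) * d * 10
AWC = (0.4 - 0.15) * 121 * 10
AWC = 0.2500 * 121 * 10

302.5000 mm


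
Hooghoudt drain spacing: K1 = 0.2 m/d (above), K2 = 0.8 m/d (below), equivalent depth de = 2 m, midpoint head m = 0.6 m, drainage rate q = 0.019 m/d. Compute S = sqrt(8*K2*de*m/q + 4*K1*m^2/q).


S^2 = 8*K2*de*m/q + 4*K1*m^2/q
S^2 = 8*0.8*2*0.6/0.019 + 4*0.2*0.6^2/0.019
S = sqrt(419.3684)

20.4785 m


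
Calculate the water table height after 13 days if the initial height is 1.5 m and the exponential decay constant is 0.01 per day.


m = m0 * exp(-k*t)
m = 1.5 * exp(-0.01 * 13)
m = 1.5 * exp(-0.1300)

1.3171 m


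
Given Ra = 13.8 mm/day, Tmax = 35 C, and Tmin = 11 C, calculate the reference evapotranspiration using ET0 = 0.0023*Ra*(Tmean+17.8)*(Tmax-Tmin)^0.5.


Tmean = (Tmax + Tmin)/2 = (35 + 11)/2 = 23.0
ET0 = 0.0023 * 13.8 * (23.0 + 17.8) * sqrt(35 - 11)
ET0 = 0.0023 * 13.8 * 40.8 * 4.898979

6.3441 mm/day


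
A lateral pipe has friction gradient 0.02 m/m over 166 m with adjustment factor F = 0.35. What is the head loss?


hf = J * L * F = 0.02 * 166 * 0.35 = 1.1620 m

1.1620 m


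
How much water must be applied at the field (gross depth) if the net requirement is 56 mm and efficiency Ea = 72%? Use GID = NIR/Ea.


Ea = 72% = 0.72
GID = NIR / Ea = 56 / 0.72 = 77.7778 mm

77.7778 mm


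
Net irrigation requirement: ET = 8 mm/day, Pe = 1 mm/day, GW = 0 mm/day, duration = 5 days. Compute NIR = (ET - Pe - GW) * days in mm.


Daily deficit = ET - Pe - GW = 8 - 1 - 0 = 7 mm/day
NIR = 7 * 5 = 35 mm

35.0000 mm


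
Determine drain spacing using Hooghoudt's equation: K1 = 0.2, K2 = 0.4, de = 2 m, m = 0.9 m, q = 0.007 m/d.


S^2 = 8*K2*de*m/q + 4*K1*m^2/q
S^2 = 8*0.4*2*0.9/0.007 + 4*0.2*0.9^2/0.007
S = sqrt(915.4286)

30.2561 m


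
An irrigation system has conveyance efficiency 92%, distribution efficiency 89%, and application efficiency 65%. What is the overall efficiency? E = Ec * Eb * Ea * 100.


Ec = 0.92, Eb = 0.89, Ea = 0.65
E = 0.92 * 0.89 * 0.65 * 100 = 53.2220%

53.2220 %


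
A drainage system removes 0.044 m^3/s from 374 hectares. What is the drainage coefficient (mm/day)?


DC = Q * 86400 / (A * 10000) * 1000
DC = 0.044 * 86400 / (374 * 10000) * 1000
DC = 3801600.0000 / 3740000

1.0165 mm/day


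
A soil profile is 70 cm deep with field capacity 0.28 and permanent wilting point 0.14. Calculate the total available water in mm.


AWC = (FC - PWP) * d * 10
AWC = (0.28 - 0.14) * 70 * 10
AWC = 0.1400 * 70 * 10

98.0000 mm


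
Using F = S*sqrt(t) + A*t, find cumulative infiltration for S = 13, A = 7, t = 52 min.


F = S*sqrt(t) + A*t
F = 13*sqrt(52) + 7*52
F = 13*7.211103 + 364

457.7443 mm


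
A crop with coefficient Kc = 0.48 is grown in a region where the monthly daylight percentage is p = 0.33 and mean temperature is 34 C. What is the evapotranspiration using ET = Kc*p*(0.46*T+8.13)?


ET = Kc * p * (0.46*T + 8.13)
ET = 0.48 * 0.33 * (0.46*34 + 8.13)
ET = 0.48 * 0.33 * 23.7700

3.7652 mm/day


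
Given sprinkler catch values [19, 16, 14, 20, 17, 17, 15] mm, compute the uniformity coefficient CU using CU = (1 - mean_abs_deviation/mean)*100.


mean = 16.857143 mm
MAD = 1.591837 mm
CU = (1 - 1.591837/16.857143)*100

90.5569 %


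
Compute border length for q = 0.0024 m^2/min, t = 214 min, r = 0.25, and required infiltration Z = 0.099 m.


L = q*t/((1+r)*Z)
L = 0.0024*214/((1+0.25)*0.099)
L = 0.5136/0.12375

4.1503 m


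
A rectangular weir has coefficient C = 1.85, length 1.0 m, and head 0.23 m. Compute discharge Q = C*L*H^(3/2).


Q = C * L * H^(3/2) = 1.85 * 1.0 * 0.23^1.5 = 1.85 * 1.0 * 0.110304

0.2041 m^3/s


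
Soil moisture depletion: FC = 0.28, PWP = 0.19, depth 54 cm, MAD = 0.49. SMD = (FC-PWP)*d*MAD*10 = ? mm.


SMD = (FC - PWP) * d * MAD * 10
SMD = (0.28 - 0.19) * 54 * 0.49 * 10
SMD = 0.0900 * 54 * 0.49 * 10

23.8140 mm


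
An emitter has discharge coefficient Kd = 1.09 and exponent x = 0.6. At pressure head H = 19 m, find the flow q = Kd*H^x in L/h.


q = Kd * H^x = 1.09 * 19^0.6 = 1.09 * 5.851297

6.3779 L/h


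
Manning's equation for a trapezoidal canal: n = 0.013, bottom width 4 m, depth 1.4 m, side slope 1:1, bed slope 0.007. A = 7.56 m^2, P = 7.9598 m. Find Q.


R = A/P = 7.56/7.9598 = 0.949773
Q = (1/0.013) * 7.56 * 0.949773^(2/3) * 0.007^0.5

47.0119 m^3/s


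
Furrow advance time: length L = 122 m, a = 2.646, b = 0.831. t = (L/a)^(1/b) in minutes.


t = (L/a)^(1/b)
t = (122/2.646)^(1/0.831)
t = 46.107332^(1/0.831)

100.4916 min


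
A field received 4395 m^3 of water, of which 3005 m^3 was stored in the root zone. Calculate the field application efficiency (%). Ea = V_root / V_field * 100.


Ea = V_root / V_field * 100 = 3005 / 4395 * 100 = 68.3732%

68.3732 %


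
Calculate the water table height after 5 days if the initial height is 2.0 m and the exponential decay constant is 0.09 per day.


m = m0 * exp(-k*t)
m = 2.0 * exp(-0.09 * 5)
m = 2.0 * exp(-0.4500)

1.2753 m


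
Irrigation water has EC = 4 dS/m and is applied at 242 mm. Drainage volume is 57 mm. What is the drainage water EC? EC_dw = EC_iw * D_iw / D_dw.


EC_dw = EC_iw * D_iw / D_dw
EC_dw = 4 * 242 / 57
EC_dw = 968 / 57

16.9825 dS/m


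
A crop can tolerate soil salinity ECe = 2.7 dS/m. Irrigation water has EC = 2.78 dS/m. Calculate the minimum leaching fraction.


LR = ECiw / (5*ECe - ECiw)
LR = 2.78 / (5*2.7 - 2.78)
LR = 2.78 / 10.7200

0.2593


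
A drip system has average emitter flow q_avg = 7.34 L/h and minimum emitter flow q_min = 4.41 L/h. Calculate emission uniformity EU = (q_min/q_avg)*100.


EU = (q_min/q_avg)*100 = (4.41/7.34)*100 = 60.0817%

60.0817 %


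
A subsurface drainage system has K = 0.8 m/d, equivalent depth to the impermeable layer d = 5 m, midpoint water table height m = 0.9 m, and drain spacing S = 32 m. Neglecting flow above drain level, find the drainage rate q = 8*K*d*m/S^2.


q = 8*K*d*m/S^2
q = 8*0.8*5*0.9/32^2
q = 28.8000 / 1024

0.0281 m/d


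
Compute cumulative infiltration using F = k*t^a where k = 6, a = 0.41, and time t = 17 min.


F = k * t^a = 6 * 17^0.41
F = 6 * 3.195097

19.1706 mm


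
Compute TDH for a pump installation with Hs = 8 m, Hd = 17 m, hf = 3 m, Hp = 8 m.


TDH = Hs + Hd + hf + Hp = 8 + 17 + 3 + 8 = 36

36 m


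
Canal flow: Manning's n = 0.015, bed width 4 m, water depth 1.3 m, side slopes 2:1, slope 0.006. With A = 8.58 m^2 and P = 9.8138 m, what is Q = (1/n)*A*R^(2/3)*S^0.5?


R = A/P = 8.58/9.8138 = 0.874279
Q = (1/0.015) * 8.58 * 0.874279^(2/3) * 0.006^0.5

40.5109 m^3/s


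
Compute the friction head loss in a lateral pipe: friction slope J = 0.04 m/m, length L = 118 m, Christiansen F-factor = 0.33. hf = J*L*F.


hf = J * L * F = 0.04 * 118 * 0.33 = 1.5576 m

1.5576 m


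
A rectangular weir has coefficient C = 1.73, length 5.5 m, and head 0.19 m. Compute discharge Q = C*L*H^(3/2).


Q = C * L * H^(3/2) = 1.73 * 5.5 * 0.19^1.5 = 1.73 * 5.5 * 0.082819

0.7880 m^3/s


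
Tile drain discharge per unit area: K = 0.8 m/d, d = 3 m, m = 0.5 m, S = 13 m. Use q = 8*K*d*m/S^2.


q = 8*K*d*m/S^2
q = 8*0.8*3*0.5/13^2
q = 9.6000 / 169

0.0568 m/d


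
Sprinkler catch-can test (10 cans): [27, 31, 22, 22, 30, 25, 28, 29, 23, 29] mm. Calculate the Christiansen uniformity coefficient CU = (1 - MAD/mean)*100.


mean = 26.600000 mm
MAD = 2.880000 mm
CU = (1 - 2.880000/26.600000)*100

89.1729 %


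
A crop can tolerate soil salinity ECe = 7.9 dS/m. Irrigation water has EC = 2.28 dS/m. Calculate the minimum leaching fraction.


LR = ECiw / (5*ECe - ECiw)
LR = 2.28 / (5*7.9 - 2.28)
LR = 2.28 / 37.2200

0.0613


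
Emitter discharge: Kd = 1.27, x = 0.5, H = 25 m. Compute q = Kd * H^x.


q = Kd * H^x = 1.27 * 25^0.5 = 1.27 * 5.000000

6.3500 L/h


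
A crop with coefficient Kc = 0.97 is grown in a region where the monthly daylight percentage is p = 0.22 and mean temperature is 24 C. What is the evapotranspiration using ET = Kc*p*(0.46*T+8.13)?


ET = Kc * p * (0.46*T + 8.13)
ET = 0.97 * 0.22 * (0.46*24 + 8.13)
ET = 0.97 * 0.22 * 19.1700

4.0909 mm/day


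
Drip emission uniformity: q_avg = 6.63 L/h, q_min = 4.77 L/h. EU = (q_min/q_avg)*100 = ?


EU = (q_min/q_avg)*100 = (4.77/6.63)*100 = 71.9457%

71.9457 %


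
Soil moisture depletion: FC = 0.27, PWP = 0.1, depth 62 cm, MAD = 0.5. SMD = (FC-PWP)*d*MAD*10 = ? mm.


SMD = (FC - PWP) * d * MAD * 10
SMD = (0.27 - 0.1) * 62 * 0.5 * 10
SMD = 0.1700 * 62 * 0.5 * 10

52.7000 mm


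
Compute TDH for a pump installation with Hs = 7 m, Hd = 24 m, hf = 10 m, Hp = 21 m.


TDH = Hs + Hd + hf + Hp = 7 + 24 + 10 + 21 = 62

62 m


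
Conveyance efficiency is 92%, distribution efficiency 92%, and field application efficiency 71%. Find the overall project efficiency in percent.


Ec = 0.92, Eb = 0.92, Ea = 0.71
E = 0.92 * 0.92 * 0.71 * 100 = 60.0944%

60.0944 %


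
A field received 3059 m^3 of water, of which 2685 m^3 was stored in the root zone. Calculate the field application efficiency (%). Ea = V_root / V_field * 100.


Ea = V_root / V_field * 100 = 2685 / 3059 * 100 = 87.7738%

87.7738 %


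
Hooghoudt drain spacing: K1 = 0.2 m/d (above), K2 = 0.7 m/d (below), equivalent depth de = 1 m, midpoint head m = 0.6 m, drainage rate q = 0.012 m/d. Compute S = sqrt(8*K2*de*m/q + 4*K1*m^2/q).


S^2 = 8*K2*de*m/q + 4*K1*m^2/q
S^2 = 8*0.7*1*0.6/0.012 + 4*0.2*0.6^2/0.012
S = sqrt(304.0000)

17.4356 m


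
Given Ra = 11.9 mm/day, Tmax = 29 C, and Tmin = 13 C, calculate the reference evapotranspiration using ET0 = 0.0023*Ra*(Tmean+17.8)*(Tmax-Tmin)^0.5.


Tmean = (Tmax + Tmin)/2 = (29 + 13)/2 = 21.0
ET0 = 0.0023 * 11.9 * (21.0 + 17.8) * sqrt(29 - 13)
ET0 = 0.0023 * 11.9 * 38.8 * 4.000000

4.2478 mm/day


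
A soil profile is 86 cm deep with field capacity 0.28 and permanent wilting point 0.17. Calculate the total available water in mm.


AWC = (FC - PWP) * d * 10
AWC = (0.28 - 0.17) * 86 * 10
AWC = 0.1100 * 86 * 10

94.6000 mm


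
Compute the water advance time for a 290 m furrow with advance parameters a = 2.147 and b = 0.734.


t = (L/a)^(1/b)
t = (290/2.147)^(1/0.734)
t = 135.072194^(1/0.734)

799.2422 min


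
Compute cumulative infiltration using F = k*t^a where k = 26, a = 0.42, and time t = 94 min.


F = k * t^a = 26 * 94^0.42
F = 26 * 6.740835

175.2617 mm


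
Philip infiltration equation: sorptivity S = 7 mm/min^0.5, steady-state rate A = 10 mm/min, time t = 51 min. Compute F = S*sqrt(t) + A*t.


F = S*sqrt(t) + A*t
F = 7*sqrt(51) + 10*51
F = 7*7.141428 + 510

559.9900 mm


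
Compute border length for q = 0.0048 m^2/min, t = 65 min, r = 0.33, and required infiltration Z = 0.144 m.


L = q*t/((1+r)*Z)
L = 0.0048*65/((1+0.33)*0.144)
L = 0.312/0.19152

1.6291 m


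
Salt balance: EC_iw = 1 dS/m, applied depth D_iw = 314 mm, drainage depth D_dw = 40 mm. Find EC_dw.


EC_dw = EC_iw * D_iw / D_dw
EC_dw = 1 * 314 / 40
EC_dw = 314 / 40

7.8500 dS/m


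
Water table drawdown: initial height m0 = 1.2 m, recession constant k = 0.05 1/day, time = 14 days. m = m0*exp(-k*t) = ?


m = m0 * exp(-k*t)
m = 1.2 * exp(-0.05 * 14)
m = 1.2 * exp(-0.7000)

0.5959 m


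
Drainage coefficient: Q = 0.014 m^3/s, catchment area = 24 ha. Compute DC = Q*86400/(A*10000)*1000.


DC = Q * 86400 / (A * 10000) * 1000
DC = 0.014 * 86400 / (24 * 10000) * 1000
DC = 1209600.0000 / 240000

5.0400 mm/day


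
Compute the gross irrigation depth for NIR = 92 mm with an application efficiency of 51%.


Ea = 51% = 0.51
GID = NIR / Ea = 92 / 0.51 = 180.3922 mm

180.3922 mm


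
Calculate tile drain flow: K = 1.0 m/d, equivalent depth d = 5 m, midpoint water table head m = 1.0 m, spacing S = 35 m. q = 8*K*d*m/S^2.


q = 8*K*d*m/S^2
q = 8*1.0*5*1.0/35^2
q = 40.0000 / 1225

0.0327 m/d


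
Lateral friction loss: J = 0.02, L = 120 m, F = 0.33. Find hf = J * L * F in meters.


hf = J * L * F = 0.02 * 120 * 0.33 = 0.7920 m

0.7920 m


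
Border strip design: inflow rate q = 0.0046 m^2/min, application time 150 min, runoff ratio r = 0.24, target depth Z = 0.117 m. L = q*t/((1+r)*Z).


L = q*t/((1+r)*Z)
L = 0.0046*150/((1+0.24)*0.117)
L = 0.69/0.14508

4.7560 m


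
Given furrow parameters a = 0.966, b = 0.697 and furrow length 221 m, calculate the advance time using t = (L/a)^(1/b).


t = (L/a)^(1/b)
t = (221/0.966)^(1/0.697)
t = 228.778468^(1/0.697)

2427.1725 min


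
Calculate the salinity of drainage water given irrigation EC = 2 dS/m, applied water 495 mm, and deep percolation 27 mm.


EC_dw = EC_iw * D_iw / D_dw
EC_dw = 2 * 495 / 27
EC_dw = 990 / 27

36.6667 dS/m


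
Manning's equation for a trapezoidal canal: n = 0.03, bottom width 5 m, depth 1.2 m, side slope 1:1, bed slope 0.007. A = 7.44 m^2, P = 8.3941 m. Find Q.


R = A/P = 7.44/8.3941 = 0.886337
Q = (1/0.03) * 7.44 * 0.886337^(2/3) * 0.007^0.5

19.1455 m^3/s


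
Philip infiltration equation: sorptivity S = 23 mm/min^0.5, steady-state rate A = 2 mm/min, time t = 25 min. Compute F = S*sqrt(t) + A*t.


F = S*sqrt(t) + A*t
F = 23*sqrt(25) + 2*25
F = 23*5.000000 + 50

165.0000 mm


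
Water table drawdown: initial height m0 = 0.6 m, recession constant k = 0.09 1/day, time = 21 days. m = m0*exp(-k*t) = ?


m = m0 * exp(-k*t)
m = 0.6 * exp(-0.09 * 21)
m = 0.6 * exp(-1.8900)

0.0906 m


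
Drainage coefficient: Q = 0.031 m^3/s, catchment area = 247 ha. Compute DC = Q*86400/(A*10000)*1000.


DC = Q * 86400 / (A * 10000) * 1000
DC = 0.031 * 86400 / (247 * 10000) * 1000
DC = 2678400.0000 / 2470000

1.0844 mm/day


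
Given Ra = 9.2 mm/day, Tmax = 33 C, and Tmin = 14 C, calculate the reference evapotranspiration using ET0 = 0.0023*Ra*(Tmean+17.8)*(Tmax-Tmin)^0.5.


Tmean = (Tmax + Tmin)/2 = (33 + 14)/2 = 23.5
ET0 = 0.0023 * 9.2 * (23.5 + 17.8) * sqrt(33 - 14)
ET0 = 0.0023 * 9.2 * 41.3 * 4.358899

3.8093 mm/day


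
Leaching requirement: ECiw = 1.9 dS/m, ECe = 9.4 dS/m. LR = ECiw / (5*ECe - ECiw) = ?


LR = ECiw / (5*ECe - ECiw)
LR = 1.9 / (5*9.4 - 1.9)
LR = 1.9 / 45.1000

0.0421


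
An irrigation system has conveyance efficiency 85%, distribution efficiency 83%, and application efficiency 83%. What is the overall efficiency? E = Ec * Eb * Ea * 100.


Ec = 0.85, Eb = 0.83, Ea = 0.83
E = 0.85 * 0.83 * 0.83 * 100 = 58.5565%

58.5565 %


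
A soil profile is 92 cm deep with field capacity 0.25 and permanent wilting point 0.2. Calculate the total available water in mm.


AWC = (FC - PWP) * d * 10
AWC = (0.25 - 0.2) * 92 * 10
AWC = 0.0500 * 92 * 10

46.0000 mm


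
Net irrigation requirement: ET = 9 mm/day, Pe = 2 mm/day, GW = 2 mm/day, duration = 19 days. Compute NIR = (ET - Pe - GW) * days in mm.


Daily deficit = ET - Pe - GW = 9 - 2 - 2 = 5 mm/day
NIR = 5 * 19 = 95 mm

95.0000 mm


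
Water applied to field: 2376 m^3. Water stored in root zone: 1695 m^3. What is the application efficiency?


Ea = V_root / V_field * 100 = 1695 / 2376 * 100 = 71.3384%

71.3384 %


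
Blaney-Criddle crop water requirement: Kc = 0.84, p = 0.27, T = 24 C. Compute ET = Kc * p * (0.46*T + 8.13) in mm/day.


ET = Kc * p * (0.46*T + 8.13)
ET = 0.84 * 0.27 * (0.46*24 + 8.13)
ET = 0.84 * 0.27 * 19.1700

4.3478 mm/day


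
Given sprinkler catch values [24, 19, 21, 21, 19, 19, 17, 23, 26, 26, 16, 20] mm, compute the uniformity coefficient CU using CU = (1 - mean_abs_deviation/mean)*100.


mean = 20.916667 mm
MAD = 2.583333 mm
CU = (1 - 2.583333/20.916667)*100

87.6494 %


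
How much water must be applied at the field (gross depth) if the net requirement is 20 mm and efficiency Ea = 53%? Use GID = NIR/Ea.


Ea = 53% = 0.53
GID = NIR / Ea = 20 / 0.53 = 37.7358 mm

37.7358 mm


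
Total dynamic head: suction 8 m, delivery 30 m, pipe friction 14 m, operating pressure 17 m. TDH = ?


TDH = Hs + Hd + hf + Hp = 8 + 30 + 14 + 17 = 69

69 m


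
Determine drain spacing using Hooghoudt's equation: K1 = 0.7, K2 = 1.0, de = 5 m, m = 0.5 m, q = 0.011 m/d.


S^2 = 8*K2*de*m/q + 4*K1*m^2/q
S^2 = 8*1.0*5*0.5/0.011 + 4*0.7*0.5^2/0.011
S = sqrt(1881.8182)

43.3799 m


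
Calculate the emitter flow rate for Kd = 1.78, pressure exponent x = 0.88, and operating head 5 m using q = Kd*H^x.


q = Kd * H^x = 1.78 * 5^0.88 = 1.78 * 4.121863

7.3369 L/h


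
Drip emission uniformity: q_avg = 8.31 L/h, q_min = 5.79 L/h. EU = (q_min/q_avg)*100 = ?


EU = (q_min/q_avg)*100 = (5.79/8.31)*100 = 69.6751%

69.6751 %


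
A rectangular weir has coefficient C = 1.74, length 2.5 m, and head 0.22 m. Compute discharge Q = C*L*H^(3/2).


Q = C * L * H^(3/2) = 1.74 * 2.5 * 0.22^1.5 = 1.74 * 2.5 * 0.103189

0.4489 m^3/s


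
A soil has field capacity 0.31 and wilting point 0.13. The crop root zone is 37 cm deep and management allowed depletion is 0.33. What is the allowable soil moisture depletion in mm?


SMD = (FC - PWP) * d * MAD * 10
SMD = (0.31 - 0.13) * 37 * 0.33 * 10
SMD = 0.1800 * 37 * 0.33 * 10

21.9780 mm


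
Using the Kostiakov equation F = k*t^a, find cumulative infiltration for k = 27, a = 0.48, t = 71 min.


F = k * t^a = 27 * 71^0.48
F = 27 * 7.737560

208.9141 mm


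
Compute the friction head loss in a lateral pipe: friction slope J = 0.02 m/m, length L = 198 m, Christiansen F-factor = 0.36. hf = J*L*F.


hf = J * L * F = 0.02 * 198 * 0.36 = 1.4256 m

1.4256 m


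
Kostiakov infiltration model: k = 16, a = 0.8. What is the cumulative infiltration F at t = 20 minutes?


F = k * t^a = 16 * 20^0.8
F = 16 * 10.985605

175.7697 mm


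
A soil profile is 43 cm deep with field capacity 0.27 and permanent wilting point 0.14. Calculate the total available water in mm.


AWC = (FC - PWP) * d * 10
AWC = (0.27 - 0.14) * 43 * 10
AWC = 0.1300 * 43 * 10

55.9000 mm


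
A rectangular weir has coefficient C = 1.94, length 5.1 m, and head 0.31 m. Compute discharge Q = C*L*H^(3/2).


Q = C * L * H^(3/2) = 1.94 * 5.1 * 0.31^1.5 = 1.94 * 5.1 * 0.172601

1.7077 m^3/s


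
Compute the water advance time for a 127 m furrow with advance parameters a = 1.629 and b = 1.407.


t = (L/a)^(1/b)
t = (127/1.629)^(1/1.407)
t = 77.961940^(1/1.407)

22.1117 min


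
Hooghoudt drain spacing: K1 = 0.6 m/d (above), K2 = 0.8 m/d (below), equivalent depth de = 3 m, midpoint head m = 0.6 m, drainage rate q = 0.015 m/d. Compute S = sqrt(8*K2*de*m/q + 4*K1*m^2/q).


S^2 = 8*K2*de*m/q + 4*K1*m^2/q
S^2 = 8*0.8*3*0.6/0.015 + 4*0.6*0.6^2/0.015
S = sqrt(825.6000)

28.7333 m


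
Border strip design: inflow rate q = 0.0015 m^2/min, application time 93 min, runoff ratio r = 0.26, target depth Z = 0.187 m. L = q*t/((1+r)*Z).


L = q*t/((1+r)*Z)
L = 0.0015*93/((1+0.26)*0.187)
L = 0.1395/0.23562

0.5921 m


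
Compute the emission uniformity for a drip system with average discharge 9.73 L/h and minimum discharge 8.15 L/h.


EU = (q_min/q_avg)*100 = (8.15/9.73)*100 = 83.7616%

83.7616 %


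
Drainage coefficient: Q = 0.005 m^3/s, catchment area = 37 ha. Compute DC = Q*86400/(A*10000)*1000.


DC = Q * 86400 / (A * 10000) * 1000
DC = 0.005 * 86400 / (37 * 10000) * 1000
DC = 432000.0000 / 370000

1.1676 mm/day


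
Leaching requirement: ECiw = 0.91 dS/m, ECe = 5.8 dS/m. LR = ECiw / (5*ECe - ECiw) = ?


LR = ECiw / (5*ECe - ECiw)
LR = 0.91 / (5*5.8 - 0.91)
LR = 0.91 / 28.0900

0.0324


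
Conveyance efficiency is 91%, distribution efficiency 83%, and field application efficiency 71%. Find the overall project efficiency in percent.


Ec = 0.91, Eb = 0.83, Ea = 0.71
E = 0.91 * 0.83 * 0.71 * 100 = 53.6263%

53.6263 %


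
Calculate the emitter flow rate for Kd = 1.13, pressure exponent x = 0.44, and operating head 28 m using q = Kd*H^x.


q = Kd * H^x = 1.13 * 28^0.44 = 1.13 * 4.332609

4.8958 L/h


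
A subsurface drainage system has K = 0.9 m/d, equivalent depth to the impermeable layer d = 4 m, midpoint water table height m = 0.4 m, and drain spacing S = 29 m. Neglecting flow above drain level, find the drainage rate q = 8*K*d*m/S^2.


q = 8*K*d*m/S^2
q = 8*0.9*4*0.4/29^2
q = 11.5200 / 841

0.0137 m/d


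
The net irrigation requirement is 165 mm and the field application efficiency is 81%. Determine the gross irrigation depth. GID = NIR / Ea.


Ea = 81% = 0.81
GID = NIR / Ea = 165 / 0.81 = 203.7037 mm

203.7037 mm


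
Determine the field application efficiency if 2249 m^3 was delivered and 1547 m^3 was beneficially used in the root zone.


Ea = V_root / V_field * 100 = 1547 / 2249 * 100 = 68.7861%

68.7861 %


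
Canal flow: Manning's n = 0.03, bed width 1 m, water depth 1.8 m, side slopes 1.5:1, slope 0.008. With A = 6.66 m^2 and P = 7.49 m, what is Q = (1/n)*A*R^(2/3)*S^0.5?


R = A/P = 6.66/7.49 = 0.889186
Q = (1/0.03) * 6.66 * 0.889186^(2/3) * 0.008^0.5

18.3609 m^3/s


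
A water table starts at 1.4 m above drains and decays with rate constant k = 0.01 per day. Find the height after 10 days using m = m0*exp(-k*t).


m = m0 * exp(-k*t)
m = 1.4 * exp(-0.01 * 10)
m = 1.4 * exp(-0.1000)

1.2668 m


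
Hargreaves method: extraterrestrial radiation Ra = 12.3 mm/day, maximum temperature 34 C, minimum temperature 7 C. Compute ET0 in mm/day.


Tmean = (Tmax + Tmin)/2 = (34 + 7)/2 = 20.5
ET0 = 0.0023 * 12.3 * (20.5 + 17.8) * sqrt(34 - 7)
ET0 = 0.0023 * 12.3 * 38.3 * 5.196152

5.6301 mm/day


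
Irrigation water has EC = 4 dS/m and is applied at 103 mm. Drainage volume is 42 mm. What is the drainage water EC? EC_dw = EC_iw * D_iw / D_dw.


EC_dw = EC_iw * D_iw / D_dw
EC_dw = 4 * 103 / 42
EC_dw = 412 / 42

9.8095 dS/m


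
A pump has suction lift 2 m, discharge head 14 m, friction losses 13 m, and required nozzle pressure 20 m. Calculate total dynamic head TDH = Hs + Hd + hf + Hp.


TDH = Hs + Hd + hf + Hp = 2 + 14 + 13 + 20 = 49

49 m


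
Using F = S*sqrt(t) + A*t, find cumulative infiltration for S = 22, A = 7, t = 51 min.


F = S*sqrt(t) + A*t
F = 22*sqrt(51) + 7*51
F = 22*7.141428 + 357

514.1114 mm


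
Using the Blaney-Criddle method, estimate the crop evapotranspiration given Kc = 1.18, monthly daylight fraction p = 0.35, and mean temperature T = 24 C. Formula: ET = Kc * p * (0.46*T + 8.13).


ET = Kc * p * (0.46*T + 8.13)
ET = 1.18 * 0.35 * (0.46*24 + 8.13)
ET = 1.18 * 0.35 * 19.1700

7.9172 mm/day


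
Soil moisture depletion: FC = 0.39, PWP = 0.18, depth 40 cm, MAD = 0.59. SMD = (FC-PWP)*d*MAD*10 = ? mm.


SMD = (FC - PWP) * d * MAD * 10
SMD = (0.39 - 0.18) * 40 * 0.59 * 10
SMD = 0.2100 * 40 * 0.59 * 10

49.5600 mm


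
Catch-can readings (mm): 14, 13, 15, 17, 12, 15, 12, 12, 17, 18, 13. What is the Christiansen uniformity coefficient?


mean = 14.363636 mm
MAD = 1.851240 mm
CU = (1 - 1.851240/14.363636)*100

87.1116 %


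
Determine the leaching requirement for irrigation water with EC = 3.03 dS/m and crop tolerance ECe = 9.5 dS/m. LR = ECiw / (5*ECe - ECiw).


LR = ECiw / (5*ECe - ECiw)
LR = 3.03 / (5*9.5 - 3.03)
LR = 3.03 / 44.4700

0.0681


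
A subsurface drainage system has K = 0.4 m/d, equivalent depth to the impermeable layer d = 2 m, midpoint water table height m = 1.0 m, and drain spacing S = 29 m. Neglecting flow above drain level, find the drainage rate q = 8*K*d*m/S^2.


q = 8*K*d*m/S^2
q = 8*0.4*2*1.0/29^2
q = 6.4000 / 841

0.0076 m/d


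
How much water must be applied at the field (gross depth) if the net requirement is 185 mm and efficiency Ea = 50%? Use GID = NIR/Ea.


Ea = 50% = 0.5
GID = NIR / Ea = 185 / 0.5 = 370.0000 mm

370.0000 mm


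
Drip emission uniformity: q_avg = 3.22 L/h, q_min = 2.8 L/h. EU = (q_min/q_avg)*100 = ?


EU = (q_min/q_avg)*100 = (2.8/3.22)*100 = 86.9565%

86.9565 %


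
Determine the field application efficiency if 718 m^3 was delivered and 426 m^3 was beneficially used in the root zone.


Ea = V_root / V_field * 100 = 426 / 718 * 100 = 59.3315%

59.3315 %


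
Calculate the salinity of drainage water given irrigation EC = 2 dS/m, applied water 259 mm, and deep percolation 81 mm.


EC_dw = EC_iw * D_iw / D_dw
EC_dw = 2 * 259 / 81
EC_dw = 518 / 81

6.3951 dS/m


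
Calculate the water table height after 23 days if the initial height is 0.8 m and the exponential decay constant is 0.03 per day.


m = m0 * exp(-k*t)
m = 0.8 * exp(-0.03 * 23)
m = 0.8 * exp(-0.6900)

0.4013 m


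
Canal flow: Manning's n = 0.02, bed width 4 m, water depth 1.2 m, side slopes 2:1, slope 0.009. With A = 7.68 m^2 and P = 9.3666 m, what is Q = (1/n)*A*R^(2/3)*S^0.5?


R = A/P = 7.68/9.3666 = 0.819935
Q = (1/0.02) * 7.68 * 0.819935^(2/3) * 0.009^0.5

31.9133 m^3/s


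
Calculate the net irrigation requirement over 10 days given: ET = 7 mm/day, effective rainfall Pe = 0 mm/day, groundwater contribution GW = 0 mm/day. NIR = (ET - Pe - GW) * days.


Daily deficit = ET - Pe - GW = 7 - 0 - 0 = 7 mm/day
NIR = 7 * 10 = 70 mm

70.0000 mm


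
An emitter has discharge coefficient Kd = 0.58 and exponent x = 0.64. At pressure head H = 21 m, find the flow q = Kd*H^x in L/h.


q = Kd * H^x = 0.58 * 21^0.64 = 0.58 * 7.018113

4.0705 L/h


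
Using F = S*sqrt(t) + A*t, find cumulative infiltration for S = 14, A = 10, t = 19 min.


F = S*sqrt(t) + A*t
F = 14*sqrt(19) + 10*19
F = 14*4.358899 + 190

251.0246 mm


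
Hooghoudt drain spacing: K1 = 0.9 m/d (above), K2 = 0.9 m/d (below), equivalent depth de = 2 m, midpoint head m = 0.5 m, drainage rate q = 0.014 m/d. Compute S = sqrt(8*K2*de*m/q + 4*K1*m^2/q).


S^2 = 8*K2*de*m/q + 4*K1*m^2/q
S^2 = 8*0.9*2*0.5/0.014 + 4*0.9*0.5^2/0.014
S = sqrt(578.5714)

24.0535 m


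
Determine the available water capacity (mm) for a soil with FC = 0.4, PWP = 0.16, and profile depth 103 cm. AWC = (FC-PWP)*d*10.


AWC = (FC - PWP) * d * 10
AWC = (0.4 - 0.16) * 103 * 10
AWC = 0.2400 * 103 * 10

247.2000 mm


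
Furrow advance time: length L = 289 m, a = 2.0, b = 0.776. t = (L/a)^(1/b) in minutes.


t = (L/a)^(1/b)
t = (289/2.0)^(1/0.776)
t = 144.500000^(1/0.776)

607.2043 min


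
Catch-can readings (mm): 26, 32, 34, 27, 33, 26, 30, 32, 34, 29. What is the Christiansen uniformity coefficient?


mean = 30.300000 mm
MAD = 2.700000 mm
CU = (1 - 2.700000/30.300000)*100

91.0891 %


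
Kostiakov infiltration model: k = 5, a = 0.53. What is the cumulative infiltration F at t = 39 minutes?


F = k * t^a = 5 * 39^0.53
F = 5 * 6.970505

34.8525 mm


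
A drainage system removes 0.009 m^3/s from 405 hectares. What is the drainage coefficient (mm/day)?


DC = Q * 86400 / (A * 10000) * 1000
DC = 0.009 * 86400 / (405 * 10000) * 1000
DC = 777600.0000 / 4050000

0.1920 mm/day


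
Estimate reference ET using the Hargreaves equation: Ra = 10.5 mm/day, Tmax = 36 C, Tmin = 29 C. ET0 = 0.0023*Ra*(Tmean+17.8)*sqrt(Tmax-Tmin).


Tmean = (Tmax + Tmin)/2 = (36 + 29)/2 = 32.5
ET0 = 0.0023 * 10.5 * (32.5 + 17.8) * sqrt(36 - 29)
ET0 = 0.0023 * 10.5 * 50.3 * 2.645751

3.2139 mm/day
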